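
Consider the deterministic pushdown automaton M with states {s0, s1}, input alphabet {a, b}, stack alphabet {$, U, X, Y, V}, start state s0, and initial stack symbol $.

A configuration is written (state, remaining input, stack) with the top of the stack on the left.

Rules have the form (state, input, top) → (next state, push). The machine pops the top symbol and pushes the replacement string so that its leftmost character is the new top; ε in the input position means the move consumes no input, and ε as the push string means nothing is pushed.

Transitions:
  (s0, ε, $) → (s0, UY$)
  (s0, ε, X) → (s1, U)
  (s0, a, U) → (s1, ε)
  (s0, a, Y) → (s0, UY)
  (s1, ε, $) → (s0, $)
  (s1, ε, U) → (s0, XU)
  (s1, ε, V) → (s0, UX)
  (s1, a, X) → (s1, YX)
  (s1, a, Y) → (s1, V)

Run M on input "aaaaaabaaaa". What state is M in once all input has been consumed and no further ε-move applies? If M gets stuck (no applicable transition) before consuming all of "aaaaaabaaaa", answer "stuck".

stuck

(s0, aaaaaabaaaa, $)
  ε-move, top $: go to s0, push UY$ → (s0, aaaaaabaaaa, UY$)
  read a, top U: go to s1, push ε → (s1, aaaaabaaaa, Y$)
  read a, top Y: go to s1, push V → (s1, aaaabaaaa, V$)
  ε-move, top V: go to s0, push UX → (s0, aaaabaaaa, UX$)
  read a, top U: go to s1, push ε → (s1, aaabaaaa, X$)
  read a, top X: go to s1, push YX → (s1, aabaaaa, YX$)
  read a, top Y: go to s1, push V → (s1, abaaaa, VX$)
  ε-move, top V: go to s0, push UX → (s0, abaaaa, UXX$)
  read a, top U: go to s1, push ε → (s1, baaaa, XX$)
No transition for (s1, b, top X); M blocks with input baaaa remaining.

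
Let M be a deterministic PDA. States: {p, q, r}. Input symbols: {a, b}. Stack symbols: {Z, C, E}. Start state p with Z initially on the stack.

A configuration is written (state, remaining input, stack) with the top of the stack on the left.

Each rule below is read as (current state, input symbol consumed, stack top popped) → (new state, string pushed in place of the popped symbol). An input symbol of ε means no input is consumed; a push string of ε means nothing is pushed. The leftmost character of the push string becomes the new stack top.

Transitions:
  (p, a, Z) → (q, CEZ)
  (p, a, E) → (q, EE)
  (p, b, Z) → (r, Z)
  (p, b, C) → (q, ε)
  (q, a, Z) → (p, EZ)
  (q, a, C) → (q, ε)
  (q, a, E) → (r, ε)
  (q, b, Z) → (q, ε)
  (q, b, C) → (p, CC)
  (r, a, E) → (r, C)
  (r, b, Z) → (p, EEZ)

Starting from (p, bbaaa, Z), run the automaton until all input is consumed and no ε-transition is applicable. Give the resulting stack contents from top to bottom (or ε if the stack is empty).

(p, bbaaa, Z) ⊢ (r, baaa, Z) ⊢ (p, aaa, EEZ) ⊢ (q, aa, EEEZ) ⊢ (r, a, EEZ) ⊢ (r, ε, CEZ)
All input consumed in state r with stack CEZ.

CEZ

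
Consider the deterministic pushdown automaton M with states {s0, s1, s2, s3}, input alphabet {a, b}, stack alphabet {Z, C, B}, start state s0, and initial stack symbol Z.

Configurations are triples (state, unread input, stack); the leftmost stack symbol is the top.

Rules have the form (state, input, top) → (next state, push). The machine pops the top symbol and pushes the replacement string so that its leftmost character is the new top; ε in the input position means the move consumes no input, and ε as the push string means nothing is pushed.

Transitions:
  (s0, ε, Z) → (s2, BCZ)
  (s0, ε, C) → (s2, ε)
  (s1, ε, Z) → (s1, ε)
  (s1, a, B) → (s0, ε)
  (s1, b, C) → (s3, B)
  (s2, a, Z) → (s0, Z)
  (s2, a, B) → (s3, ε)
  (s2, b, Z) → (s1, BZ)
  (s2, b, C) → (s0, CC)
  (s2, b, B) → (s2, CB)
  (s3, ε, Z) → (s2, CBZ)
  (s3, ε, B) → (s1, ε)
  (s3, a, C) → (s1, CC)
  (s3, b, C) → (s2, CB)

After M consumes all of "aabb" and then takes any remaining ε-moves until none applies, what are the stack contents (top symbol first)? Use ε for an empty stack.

(s0, aabb, Z) ⊢ (s2, aabb, BCZ) ⊢ (s3, abb, CZ) ⊢ (s1, bb, CCZ) ⊢ (s3, b, BCZ) ⊢ (s1, b, CZ) ⊢ (s3, ε, BZ) ⊢ (s1, ε, Z) ⊢ (s1, ε, ε)
All input consumed in state s1 with stack ε.

ε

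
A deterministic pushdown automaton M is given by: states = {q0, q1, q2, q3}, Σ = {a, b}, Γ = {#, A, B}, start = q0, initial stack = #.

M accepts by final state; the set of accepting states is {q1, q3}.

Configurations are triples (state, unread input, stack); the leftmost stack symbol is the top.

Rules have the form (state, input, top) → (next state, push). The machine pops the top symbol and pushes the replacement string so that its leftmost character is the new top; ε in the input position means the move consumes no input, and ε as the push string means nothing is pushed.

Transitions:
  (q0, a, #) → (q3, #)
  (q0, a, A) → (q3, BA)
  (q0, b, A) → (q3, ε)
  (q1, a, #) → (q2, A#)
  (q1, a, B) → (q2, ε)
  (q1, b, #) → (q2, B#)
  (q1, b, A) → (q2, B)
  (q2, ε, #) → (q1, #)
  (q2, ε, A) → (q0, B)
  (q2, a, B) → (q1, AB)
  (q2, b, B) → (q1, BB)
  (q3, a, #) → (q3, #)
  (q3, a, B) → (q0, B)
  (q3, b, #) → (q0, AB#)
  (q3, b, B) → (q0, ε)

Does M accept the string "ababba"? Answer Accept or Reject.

Reject

(q0, ababba, #) ⊢ (q3, babba, #) ⊢ (q0, abba, AB#) ⊢ (q3, bba, BAB#) ⊢ (q0, ba, AB#) ⊢ (q3, a, B#) ⊢ (q0, ε, B#)
All input consumed; state q0 ∉ F and no further ε-move applies.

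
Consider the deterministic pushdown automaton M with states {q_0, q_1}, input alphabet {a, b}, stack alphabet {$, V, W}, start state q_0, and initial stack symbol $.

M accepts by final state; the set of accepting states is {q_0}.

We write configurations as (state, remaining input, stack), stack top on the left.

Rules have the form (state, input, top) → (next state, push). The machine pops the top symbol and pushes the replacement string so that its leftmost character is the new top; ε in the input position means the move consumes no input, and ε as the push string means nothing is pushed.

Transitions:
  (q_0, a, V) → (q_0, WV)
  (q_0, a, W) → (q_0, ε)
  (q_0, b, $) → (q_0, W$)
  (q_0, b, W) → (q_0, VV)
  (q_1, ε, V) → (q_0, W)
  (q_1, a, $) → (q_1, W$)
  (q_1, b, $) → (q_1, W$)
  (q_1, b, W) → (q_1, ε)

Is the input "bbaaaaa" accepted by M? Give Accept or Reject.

Accept

(q_0, bbaaaaa, $)
  read b, top $: go to q_0, push W$ → (q_0, baaaaa, W$)
  read b, top W: go to q_0, push VV → (q_0, aaaaa, VV$)
  read a, top V: go to q_0, push WV → (q_0, aaaa, WVV$)
  read a, top W: go to q_0, push ε → (q_0, aaa, VV$)
  read a, top V: go to q_0, push WV → (q_0, aa, WVV$)
  read a, top W: go to q_0, push ε → (q_0, a, VV$)
  read a, top V: go to q_0, push WV → (q_0, ε, WVV$)
All input consumed; state q_0 ∈ F.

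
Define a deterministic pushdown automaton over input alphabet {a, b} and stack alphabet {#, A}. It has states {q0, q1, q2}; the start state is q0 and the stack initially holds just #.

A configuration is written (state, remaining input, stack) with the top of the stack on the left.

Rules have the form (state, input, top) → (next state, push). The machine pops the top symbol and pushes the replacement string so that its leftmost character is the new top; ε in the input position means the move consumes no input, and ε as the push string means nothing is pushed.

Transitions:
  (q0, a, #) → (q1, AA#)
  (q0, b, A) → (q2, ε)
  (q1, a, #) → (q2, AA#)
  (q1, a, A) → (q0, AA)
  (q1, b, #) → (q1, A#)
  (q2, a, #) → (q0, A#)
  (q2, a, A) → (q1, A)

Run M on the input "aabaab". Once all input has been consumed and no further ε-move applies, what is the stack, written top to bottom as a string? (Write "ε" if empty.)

(q0, aabaab, #)
  read a, top #: go to q1, push AA# → (q1, abaab, AA#)
  read a, top A: go to q0, push AA → (q0, baab, AAA#)
  read b, top A: go to q2, push ε → (q2, aab, AA#)
  read a, top A: go to q1, push A → (q1, ab, AA#)
  read a, top A: go to q0, push AA → (q0, b, AAA#)
  read b, top A: go to q2, push ε → (q2, ε, AA#)
All input consumed in state q2 with stack AA#.

AA#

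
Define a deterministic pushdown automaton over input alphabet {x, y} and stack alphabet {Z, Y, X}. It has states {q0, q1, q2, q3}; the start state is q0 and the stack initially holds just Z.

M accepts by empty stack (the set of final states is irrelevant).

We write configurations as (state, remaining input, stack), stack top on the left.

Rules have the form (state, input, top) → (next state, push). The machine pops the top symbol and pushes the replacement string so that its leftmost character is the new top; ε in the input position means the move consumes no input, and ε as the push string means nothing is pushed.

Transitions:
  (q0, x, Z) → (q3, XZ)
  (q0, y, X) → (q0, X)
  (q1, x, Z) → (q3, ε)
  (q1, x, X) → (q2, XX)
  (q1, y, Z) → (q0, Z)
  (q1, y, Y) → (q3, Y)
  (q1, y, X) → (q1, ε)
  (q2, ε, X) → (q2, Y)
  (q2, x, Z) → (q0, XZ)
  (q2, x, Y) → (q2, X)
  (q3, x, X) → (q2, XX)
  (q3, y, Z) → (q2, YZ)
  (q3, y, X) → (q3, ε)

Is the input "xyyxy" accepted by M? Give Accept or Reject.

(q0, xyyxy, Z)
  read x, top Z: go to q3, push XZ → (q3, yyxy, XZ)
  read y, top X: go to q3, push ε → (q3, yxy, Z)
  read y, top Z: go to q2, push YZ → (q2, xy, YZ)
  read x, top Y: go to q2, push X → (q2, y, XZ)
  ε-move, top X: go to q2, push Y → (q2, y, YZ)
No transition applies at (q2, y, YZ); input not fully consumed.

Reject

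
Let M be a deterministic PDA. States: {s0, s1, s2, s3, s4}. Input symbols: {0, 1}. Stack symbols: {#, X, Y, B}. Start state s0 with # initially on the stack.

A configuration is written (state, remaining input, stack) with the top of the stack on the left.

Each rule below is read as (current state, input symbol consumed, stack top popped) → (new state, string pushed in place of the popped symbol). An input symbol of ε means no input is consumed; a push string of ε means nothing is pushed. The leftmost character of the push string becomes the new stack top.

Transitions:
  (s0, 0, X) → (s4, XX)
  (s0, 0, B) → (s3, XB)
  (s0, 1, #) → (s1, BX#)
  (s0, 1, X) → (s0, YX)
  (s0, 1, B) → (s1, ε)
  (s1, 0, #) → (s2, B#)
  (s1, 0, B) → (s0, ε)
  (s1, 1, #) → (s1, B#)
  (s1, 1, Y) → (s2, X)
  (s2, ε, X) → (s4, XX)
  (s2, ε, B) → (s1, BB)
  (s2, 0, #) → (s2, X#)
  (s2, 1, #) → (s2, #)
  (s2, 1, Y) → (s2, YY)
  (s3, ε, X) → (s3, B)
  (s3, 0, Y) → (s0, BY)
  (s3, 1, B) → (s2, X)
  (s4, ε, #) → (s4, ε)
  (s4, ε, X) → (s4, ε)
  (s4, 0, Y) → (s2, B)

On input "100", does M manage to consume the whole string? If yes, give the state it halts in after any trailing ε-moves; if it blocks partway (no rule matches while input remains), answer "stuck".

(s0, 100, #)
  read 1, top #: go to s1, push BX# → (s1, 00, BX#)
  read 0, top B: go to s0, push ε → (s0, 0, X#)
  read 0, top X: go to s4, push XX → (s4, ε, XX#)
  ε-move, top X: go to s4, push ε → (s4, ε, X#)
  ε-move, top X: go to s4, push ε → (s4, ε, #)
  ε-move, top #: go to s4, push ε → (s4, ε, ε)
All input consumed; M is in state s4.

s4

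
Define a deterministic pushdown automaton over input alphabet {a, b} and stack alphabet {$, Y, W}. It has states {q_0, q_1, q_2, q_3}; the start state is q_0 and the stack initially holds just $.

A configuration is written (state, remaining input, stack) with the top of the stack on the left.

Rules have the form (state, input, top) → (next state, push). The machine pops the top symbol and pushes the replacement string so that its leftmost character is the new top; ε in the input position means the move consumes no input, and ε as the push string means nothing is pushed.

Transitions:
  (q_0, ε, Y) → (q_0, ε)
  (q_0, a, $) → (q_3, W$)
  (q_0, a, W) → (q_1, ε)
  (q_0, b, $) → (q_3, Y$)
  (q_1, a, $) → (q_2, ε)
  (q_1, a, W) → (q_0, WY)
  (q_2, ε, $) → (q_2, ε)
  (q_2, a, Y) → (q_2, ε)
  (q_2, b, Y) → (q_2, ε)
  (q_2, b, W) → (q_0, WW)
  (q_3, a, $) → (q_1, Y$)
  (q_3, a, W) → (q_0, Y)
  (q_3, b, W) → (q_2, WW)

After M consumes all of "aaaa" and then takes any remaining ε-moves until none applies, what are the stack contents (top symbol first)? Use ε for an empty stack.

(q_0, aaaa, $) ⊢ (q_3, aaa, W$) ⊢ (q_0, aa, Y$) ⊢ (q_0, aa, $) ⊢ (q_3, a, W$) ⊢ (q_0, ε, Y$) ⊢ (q_0, ε, $)
All input consumed in state q_0 with stack $.

$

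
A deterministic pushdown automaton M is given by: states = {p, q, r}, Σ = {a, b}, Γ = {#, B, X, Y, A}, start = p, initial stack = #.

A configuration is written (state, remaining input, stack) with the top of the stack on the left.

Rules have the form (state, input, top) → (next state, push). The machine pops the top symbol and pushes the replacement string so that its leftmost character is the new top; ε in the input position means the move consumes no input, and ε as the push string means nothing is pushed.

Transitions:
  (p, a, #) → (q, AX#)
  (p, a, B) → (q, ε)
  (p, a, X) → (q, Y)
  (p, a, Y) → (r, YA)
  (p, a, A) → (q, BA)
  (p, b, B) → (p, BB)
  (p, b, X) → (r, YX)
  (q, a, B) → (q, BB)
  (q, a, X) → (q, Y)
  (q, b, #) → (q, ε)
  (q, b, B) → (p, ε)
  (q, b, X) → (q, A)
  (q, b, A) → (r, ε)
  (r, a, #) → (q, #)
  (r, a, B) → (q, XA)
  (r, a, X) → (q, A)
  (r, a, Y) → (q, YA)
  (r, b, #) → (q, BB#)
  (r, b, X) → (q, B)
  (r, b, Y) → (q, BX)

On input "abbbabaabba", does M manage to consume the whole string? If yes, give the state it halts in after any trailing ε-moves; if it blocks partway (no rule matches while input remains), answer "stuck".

(p, abbbabaabba, #)
  read a, top #: go to q, push AX# → (q, bbbabaabba, AX#)
  read b, top A: go to r, push ε → (r, bbabaabba, X#)
  read b, top X: go to q, push B → (q, babaabba, B#)
  read b, top B: go to p, push ε → (p, abaabba, #)
  read a, top #: go to q, push AX# → (q, baabba, AX#)
  read b, top A: go to r, push ε → (r, aabba, X#)
  read a, top X: go to q, push A → (q, abba, A#)
No transition for (q, a, top A); M blocks with input abba remaining.

stuck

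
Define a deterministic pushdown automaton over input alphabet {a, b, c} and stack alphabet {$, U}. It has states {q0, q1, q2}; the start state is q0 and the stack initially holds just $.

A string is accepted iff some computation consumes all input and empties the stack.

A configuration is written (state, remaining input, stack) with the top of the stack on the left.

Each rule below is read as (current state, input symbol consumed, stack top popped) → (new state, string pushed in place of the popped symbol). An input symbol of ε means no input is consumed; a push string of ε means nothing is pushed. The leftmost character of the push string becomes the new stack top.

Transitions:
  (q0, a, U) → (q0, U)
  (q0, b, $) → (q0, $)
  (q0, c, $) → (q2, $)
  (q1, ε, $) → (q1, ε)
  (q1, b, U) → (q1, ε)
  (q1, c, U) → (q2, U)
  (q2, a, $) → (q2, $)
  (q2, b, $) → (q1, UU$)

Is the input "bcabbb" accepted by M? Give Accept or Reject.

(q0, bcabbb, $)
  read b, top $: go to q0, push $ → (q0, cabbb, $)
  read c, top $: go to q2, push $ → (q2, abbb, $)
  read a, top $: go to q2, push $ → (q2, bbb, $)
  read b, top $: go to q1, push UU$ → (q1, bb, UU$)
  read b, top U: go to q1, push ε → (q1, b, U$)
  read b, top U: go to q1, push ε → (q1, ε, $)
  ε-move, top $: go to q1, push ε → (q1, ε, ε)
All input consumed and the stack is empty.

Accept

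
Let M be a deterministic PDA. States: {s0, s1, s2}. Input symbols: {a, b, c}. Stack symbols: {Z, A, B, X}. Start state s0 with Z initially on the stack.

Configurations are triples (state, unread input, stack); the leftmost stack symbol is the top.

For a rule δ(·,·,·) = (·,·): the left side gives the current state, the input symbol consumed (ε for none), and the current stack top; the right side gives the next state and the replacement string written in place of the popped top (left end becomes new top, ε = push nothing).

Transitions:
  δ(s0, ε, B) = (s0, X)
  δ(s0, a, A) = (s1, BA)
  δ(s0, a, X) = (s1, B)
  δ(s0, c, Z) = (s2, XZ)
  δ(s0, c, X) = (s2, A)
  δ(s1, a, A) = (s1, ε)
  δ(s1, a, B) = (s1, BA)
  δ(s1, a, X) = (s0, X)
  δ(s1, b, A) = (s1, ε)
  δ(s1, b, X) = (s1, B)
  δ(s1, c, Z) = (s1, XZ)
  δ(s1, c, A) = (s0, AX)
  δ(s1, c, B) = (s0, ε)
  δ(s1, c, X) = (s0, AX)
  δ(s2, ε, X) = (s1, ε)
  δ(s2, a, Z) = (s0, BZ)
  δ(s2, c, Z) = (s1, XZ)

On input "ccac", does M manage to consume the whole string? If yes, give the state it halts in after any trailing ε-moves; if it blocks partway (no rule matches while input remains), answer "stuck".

s2

(s0, ccac, Z) ⊢ (s2, cac, XZ) ⊢ (s1, cac, Z) ⊢ (s1, ac, XZ) ⊢ (s0, c, XZ) ⊢ (s2, ε, AZ)
All input consumed; M is in state s2.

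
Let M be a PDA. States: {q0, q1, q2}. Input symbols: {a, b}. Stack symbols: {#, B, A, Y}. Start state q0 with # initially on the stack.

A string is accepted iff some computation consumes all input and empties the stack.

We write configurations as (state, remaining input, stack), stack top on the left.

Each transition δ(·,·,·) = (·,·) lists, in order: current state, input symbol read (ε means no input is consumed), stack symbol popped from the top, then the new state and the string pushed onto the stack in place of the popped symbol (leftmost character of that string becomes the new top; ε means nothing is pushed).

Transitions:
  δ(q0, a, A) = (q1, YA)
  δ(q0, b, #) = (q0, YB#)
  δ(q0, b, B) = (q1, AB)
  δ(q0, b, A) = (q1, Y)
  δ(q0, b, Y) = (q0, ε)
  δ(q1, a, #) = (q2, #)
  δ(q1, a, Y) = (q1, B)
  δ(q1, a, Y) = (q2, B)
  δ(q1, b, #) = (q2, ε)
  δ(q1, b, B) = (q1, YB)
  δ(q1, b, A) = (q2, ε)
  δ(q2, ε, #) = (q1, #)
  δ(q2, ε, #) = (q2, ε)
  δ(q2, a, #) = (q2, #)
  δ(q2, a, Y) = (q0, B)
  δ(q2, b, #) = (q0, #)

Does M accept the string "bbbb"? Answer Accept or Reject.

Reject

No computation consumes all input and empties the stack.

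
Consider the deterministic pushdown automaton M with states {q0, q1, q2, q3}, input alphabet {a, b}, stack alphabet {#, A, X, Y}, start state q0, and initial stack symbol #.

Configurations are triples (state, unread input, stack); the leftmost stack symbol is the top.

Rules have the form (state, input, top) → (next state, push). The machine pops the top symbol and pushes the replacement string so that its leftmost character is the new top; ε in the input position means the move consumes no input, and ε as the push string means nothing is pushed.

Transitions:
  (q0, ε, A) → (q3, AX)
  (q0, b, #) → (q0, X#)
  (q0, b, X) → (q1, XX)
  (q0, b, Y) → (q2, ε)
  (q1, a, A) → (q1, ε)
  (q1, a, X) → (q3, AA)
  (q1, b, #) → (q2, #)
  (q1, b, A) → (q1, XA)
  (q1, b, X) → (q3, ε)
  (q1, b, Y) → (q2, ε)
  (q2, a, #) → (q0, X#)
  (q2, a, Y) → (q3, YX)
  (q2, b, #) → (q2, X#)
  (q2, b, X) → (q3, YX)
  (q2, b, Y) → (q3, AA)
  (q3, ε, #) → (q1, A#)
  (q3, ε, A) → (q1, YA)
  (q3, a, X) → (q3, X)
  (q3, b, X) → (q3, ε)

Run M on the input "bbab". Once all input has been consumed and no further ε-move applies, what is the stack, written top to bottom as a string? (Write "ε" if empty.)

AAX#

(q0, bbab, #) ⊢ (q0, bab, X#) ⊢ (q1, ab, XX#) ⊢ (q3, b, AAX#) ⊢ (q1, b, YAAX#) ⊢ (q2, ε, AAX#)
All input consumed in state q2 with stack AAX#.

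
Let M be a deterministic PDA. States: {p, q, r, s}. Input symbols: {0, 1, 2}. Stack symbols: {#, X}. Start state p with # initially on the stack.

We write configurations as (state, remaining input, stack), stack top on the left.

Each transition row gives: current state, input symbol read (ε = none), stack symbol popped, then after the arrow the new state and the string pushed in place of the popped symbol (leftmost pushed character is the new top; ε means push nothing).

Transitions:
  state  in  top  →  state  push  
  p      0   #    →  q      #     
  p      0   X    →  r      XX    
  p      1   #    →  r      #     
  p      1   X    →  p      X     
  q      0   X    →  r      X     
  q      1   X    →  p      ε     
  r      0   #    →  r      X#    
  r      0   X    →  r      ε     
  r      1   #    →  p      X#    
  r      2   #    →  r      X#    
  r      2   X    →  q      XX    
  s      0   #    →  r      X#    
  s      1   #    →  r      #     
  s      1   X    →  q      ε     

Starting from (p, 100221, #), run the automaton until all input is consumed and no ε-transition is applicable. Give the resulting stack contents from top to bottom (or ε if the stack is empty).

X#

(p, 100221, #) ⊢ (r, 00221, #) ⊢ (r, 0221, X#) ⊢ (r, 221, #) ⊢ (r, 21, X#) ⊢ (q, 1, XX#) ⊢ (p, ε, X#)
All input consumed in state p with stack X#.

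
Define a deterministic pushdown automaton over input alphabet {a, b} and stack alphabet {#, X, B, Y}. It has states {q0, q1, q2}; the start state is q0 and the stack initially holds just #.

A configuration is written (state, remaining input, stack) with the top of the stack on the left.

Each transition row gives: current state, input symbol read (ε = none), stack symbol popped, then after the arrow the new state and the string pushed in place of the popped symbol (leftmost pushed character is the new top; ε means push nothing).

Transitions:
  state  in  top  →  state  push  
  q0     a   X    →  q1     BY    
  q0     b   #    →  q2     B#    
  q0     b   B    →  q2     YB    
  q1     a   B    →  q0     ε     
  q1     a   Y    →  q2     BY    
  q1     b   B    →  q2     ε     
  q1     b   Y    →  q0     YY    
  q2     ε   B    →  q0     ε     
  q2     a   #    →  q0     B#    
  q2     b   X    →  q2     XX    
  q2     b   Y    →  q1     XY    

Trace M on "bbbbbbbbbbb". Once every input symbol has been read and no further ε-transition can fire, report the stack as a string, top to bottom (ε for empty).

#

(q0, bbbbbbbbbbb, #) ⊢ (q2, bbbbbbbbbb, B#) ⊢ (q0, bbbbbbbbbb, #) ⊢ (q2, bbbbbbbbb, B#) ⊢ (q0, bbbbbbbbb, #) ⊢ (q2, bbbbbbbb, B#) ⊢ (q0, bbbbbbbb, #) ⊢ (q2, bbbbbbb, B#) ⊢ (q0, bbbbbbb, #) ⊢ (q2, bbbbbb, B#) ⊢ (q0, bbbbbb, #) ⊢ (q2, bbbbb, B#) ⊢ (q0, bbbbb, #) ⊢ (q2, bbbb, B#) ⊢ (q0, bbbb, #) ⊢ (q2, bbb, B#) ⊢ (q0, bbb, #) ⊢ (q2, bb, B#) ⊢ (q0, bb, #) ⊢ (q2, b, B#) ⊢ (q0, b, #) ⊢ (q2, ε, B#) ⊢ (q0, ε, #)
All input consumed in state q0 with stack #.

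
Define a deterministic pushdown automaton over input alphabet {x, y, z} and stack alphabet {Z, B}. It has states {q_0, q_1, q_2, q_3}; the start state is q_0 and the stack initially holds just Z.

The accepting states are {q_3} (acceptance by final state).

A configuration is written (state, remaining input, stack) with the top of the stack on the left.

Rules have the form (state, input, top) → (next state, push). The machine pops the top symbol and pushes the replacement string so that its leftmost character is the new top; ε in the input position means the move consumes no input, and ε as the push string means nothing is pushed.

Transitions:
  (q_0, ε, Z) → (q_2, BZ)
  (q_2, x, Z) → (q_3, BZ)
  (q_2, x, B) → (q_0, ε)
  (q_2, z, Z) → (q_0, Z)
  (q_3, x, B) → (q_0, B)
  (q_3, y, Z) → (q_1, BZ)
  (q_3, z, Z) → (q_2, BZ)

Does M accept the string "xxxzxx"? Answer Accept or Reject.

Reject

(q_0, xxxzxx, Z) ⊢ (q_2, xxxzxx, BZ) ⊢ (q_0, xxzxx, Z) ⊢ (q_2, xxzxx, BZ) ⊢ (q_0, xzxx, Z) ⊢ (q_2, xzxx, BZ) ⊢ (q_0, zxx, Z) ⊢ (q_2, zxx, BZ)
No transition applies at (q_2, zxx, BZ); input not fully consumed.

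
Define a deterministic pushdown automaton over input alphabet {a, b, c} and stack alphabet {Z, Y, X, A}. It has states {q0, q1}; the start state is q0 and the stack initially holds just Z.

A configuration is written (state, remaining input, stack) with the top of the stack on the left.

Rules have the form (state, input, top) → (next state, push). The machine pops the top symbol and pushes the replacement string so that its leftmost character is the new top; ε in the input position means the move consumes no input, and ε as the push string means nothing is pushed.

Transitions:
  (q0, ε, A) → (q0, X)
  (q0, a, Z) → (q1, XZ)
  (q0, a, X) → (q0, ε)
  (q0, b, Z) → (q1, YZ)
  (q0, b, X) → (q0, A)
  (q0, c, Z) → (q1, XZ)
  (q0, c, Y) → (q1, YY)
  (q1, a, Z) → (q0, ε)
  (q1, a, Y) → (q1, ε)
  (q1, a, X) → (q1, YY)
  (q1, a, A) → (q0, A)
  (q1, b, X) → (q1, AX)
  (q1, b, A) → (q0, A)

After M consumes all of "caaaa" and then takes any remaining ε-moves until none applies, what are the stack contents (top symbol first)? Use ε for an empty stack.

ε

(q0, caaaa, Z)
  read c, top Z: go to q1, push XZ → (q1, aaaa, XZ)
  read a, top X: go to q1, push YY → (q1, aaa, YYZ)
  read a, top Y: go to q1, push ε → (q1, aa, YZ)
  read a, top Y: go to q1, push ε → (q1, a, Z)
  read a, top Z: go to q0, push ε → (q0, ε, ε)
All input consumed in state q0 with stack ε.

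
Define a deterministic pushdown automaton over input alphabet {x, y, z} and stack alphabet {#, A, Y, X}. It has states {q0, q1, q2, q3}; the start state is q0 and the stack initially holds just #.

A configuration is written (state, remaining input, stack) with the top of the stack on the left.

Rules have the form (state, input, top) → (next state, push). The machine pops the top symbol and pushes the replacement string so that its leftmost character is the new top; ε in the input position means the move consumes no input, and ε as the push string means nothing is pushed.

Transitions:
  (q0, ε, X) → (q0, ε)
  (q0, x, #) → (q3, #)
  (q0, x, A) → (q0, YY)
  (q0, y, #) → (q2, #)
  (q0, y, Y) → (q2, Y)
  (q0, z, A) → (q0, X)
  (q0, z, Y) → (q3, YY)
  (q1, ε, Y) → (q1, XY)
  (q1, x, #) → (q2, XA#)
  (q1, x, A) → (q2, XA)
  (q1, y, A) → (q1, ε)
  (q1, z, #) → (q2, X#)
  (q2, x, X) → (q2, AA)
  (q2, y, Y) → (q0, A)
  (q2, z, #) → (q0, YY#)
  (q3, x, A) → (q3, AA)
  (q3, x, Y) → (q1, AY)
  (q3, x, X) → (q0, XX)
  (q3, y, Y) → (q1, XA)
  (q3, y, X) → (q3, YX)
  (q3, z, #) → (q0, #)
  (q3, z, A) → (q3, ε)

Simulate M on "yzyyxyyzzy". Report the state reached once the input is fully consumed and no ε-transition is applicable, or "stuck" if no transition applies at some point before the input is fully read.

(q0, yzyyxyyzzy, #)
  read y, top #: go to q2, push # → (q2, zyyxyyzzy, #)
  read z, top #: go to q0, push YY# → (q0, yyxyyzzy, YY#)
  read y, top Y: go to q2, push Y → (q2, yxyyzzy, YY#)
  read y, top Y: go to q0, push A → (q0, xyyzzy, AY#)
  read x, top A: go to q0, push YY → (q0, yyzzy, YYY#)
  read y, top Y: go to q2, push Y → (q2, yzzy, YYY#)
  read y, top Y: go to q0, push A → (q0, zzy, AYY#)
  read z, top A: go to q0, push X → (q0, zy, XYY#)
  ε-move, top X: go to q0, push ε → (q0, zy, YY#)
  read z, top Y: go to q3, push YY → (q3, y, YYY#)
  read y, top Y: go to q1, push XA → (q1, ε, XAYY#)
All input consumed; M is in state q1.

q1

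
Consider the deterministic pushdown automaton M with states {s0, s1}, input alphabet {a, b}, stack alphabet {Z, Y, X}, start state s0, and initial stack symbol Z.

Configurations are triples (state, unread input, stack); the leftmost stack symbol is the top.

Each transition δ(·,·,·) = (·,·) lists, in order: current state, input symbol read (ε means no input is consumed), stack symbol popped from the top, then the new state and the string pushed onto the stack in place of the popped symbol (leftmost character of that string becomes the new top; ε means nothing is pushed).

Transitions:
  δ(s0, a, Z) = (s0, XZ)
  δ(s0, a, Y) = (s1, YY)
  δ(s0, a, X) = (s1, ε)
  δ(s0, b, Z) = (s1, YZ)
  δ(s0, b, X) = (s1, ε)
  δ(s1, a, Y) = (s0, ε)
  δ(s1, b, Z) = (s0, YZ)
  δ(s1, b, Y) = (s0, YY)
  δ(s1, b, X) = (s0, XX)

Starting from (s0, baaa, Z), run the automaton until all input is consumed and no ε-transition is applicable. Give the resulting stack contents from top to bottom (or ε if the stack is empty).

(s0, baaa, Z)
  read b, top Z: go to s1, push YZ → (s1, aaa, YZ)
  read a, top Y: go to s0, push ε → (s0, aa, Z)
  read a, top Z: go to s0, push XZ → (s0, a, XZ)
  read a, top X: go to s1, push ε → (s1, ε, Z)
All input consumed in state s1 with stack Z.

Z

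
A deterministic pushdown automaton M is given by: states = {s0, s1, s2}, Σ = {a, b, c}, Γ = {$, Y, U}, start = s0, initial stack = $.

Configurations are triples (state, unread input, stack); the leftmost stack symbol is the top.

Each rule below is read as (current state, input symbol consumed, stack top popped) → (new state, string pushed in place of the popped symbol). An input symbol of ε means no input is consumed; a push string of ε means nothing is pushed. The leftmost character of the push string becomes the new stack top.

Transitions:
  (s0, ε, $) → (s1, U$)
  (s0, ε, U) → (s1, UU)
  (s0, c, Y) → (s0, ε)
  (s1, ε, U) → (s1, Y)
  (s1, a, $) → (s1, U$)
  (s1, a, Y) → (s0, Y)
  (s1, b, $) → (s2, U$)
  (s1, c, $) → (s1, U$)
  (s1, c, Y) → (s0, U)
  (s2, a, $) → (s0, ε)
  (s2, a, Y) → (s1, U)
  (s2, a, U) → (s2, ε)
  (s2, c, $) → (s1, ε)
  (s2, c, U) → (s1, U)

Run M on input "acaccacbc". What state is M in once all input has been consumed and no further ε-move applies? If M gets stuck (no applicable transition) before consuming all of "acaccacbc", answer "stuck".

stuck

(s0, acaccacbc, $)
  ε-move, top $: go to s1, push U$ → (s1, acaccacbc, U$)
  ε-move, top U: go to s1, push Y → (s1, acaccacbc, Y$)
  read a, top Y: go to s0, push Y → (s0, caccacbc, Y$)
  read c, top Y: go to s0, push ε → (s0, accacbc, $)
  ε-move, top $: go to s1, push U$ → (s1, accacbc, U$)
  ε-move, top U: go to s1, push Y → (s1, accacbc, Y$)
  read a, top Y: go to s0, push Y → (s0, ccacbc, Y$)
  read c, top Y: go to s0, push ε → (s0, cacbc, $)
  ε-move, top $: go to s1, push U$ → (s1, cacbc, U$)
  ε-move, top U: go to s1, push Y → (s1, cacbc, Y$)
  read c, top Y: go to s0, push U → (s0, acbc, U$)
  ε-move, top U: go to s1, push UU → (s1, acbc, UU$)
  ε-move, top U: go to s1, push Y → (s1, acbc, YU$)
  read a, top Y: go to s0, push Y → (s0, cbc, YU$)
  read c, top Y: go to s0, push ε → (s0, bc, U$)
  ε-move, top U: go to s1, push UU → (s1, bc, UU$)
  ε-move, top U: go to s1, push Y → (s1, bc, YU$)
No transition for (s1, b, top Y); M blocks with input bc remaining.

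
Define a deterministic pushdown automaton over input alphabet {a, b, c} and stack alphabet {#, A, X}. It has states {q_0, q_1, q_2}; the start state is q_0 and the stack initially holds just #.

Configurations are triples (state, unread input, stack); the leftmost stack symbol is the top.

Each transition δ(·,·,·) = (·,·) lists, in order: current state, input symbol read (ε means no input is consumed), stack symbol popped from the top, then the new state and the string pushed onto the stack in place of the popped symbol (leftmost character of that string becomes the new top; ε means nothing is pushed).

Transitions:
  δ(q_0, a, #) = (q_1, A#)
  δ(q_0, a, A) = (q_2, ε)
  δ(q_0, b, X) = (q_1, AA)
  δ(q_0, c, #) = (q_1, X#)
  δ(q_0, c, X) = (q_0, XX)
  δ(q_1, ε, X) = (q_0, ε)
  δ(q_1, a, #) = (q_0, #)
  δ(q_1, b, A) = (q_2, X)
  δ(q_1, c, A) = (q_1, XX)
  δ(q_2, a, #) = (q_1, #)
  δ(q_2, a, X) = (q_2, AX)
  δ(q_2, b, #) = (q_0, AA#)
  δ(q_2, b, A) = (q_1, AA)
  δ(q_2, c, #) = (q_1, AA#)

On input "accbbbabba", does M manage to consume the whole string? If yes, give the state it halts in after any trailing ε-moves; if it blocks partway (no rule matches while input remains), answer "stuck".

(q_0, accbbbabba, #)
  read a, top #: go to q_1, push A# → (q_1, ccbbbabba, A#)
  read c, top A: go to q_1, push XX → (q_1, cbbbabba, XX#)
  ε-move, top X: go to q_0, push ε → (q_0, cbbbabba, X#)
  read c, top X: go to q_0, push XX → (q_0, bbbabba, XX#)
  read b, top X: go to q_1, push AA → (q_1, bbabba, AAX#)
  read b, top A: go to q_2, push X → (q_2, babba, XAX#)
No transition for (q_2, b, top X); M blocks with input babba remaining.

stuck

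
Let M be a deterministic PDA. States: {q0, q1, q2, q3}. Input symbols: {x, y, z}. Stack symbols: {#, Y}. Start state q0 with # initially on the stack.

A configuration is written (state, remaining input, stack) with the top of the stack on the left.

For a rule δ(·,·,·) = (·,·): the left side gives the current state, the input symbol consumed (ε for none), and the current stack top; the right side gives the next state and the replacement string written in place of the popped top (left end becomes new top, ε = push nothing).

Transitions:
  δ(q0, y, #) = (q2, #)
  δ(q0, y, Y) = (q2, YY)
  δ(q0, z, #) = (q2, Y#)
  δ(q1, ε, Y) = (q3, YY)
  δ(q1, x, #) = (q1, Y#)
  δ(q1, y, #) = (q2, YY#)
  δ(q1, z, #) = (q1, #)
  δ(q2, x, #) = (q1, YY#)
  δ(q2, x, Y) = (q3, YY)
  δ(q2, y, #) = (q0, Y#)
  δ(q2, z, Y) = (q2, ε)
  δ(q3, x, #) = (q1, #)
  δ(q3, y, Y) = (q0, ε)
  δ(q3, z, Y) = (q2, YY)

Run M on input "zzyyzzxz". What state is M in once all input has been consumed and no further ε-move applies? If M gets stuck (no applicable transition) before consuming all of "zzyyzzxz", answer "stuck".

(q0, zzyyzzxz, #)
  read z, top #: go to q2, push Y# → (q2, zyyzzxz, Y#)
  read z, top Y: go to q2, push ε → (q2, yyzzxz, #)
  read y, top #: go to q0, push Y# → (q0, yzzxz, Y#)
  read y, top Y: go to q2, push YY → (q2, zzxz, YY#)
  read z, top Y: go to q2, push ε → (q2, zxz, Y#)
  read z, top Y: go to q2, push ε → (q2, xz, #)
  read x, top #: go to q1, push YY# → (q1, z, YY#)
  ε-move, top Y: go to q3, push YY → (q3, z, YYY#)
  read z, top Y: go to q2, push YY → (q2, ε, YYYY#)
All input consumed; M is in state q2.

q2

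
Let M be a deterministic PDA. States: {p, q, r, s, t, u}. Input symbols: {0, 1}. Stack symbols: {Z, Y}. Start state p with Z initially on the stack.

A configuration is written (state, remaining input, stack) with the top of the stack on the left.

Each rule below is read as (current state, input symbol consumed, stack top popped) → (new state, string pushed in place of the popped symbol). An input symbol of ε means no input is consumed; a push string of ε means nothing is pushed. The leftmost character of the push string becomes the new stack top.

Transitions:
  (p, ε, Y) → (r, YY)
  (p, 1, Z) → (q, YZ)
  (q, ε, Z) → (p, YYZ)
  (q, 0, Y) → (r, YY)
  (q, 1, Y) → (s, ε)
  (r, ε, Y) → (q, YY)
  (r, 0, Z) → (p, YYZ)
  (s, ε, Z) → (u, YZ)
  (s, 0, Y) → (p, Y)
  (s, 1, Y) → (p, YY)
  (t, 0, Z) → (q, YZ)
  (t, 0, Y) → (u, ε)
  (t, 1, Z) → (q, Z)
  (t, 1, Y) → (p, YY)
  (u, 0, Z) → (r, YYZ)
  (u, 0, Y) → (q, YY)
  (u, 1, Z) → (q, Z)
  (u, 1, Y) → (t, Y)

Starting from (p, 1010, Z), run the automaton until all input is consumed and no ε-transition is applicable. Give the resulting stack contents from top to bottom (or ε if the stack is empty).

(p, 1010, Z)
  read 1, top Z: go to q, push YZ → (q, 010, YZ)
  read 0, top Y: go to r, push YY → (r, 10, YYZ)
  ε-move, top Y: go to q, push YY → (q, 10, YYYZ)
  read 1, top Y: go to s, push ε → (s, 0, YYZ)
  read 0, top Y: go to p, push Y → (p, ε, YYZ)
  ε-move, top Y: go to r, push YY → (r, ε, YYYZ)
  ε-move, top Y: go to q, push YY → (q, ε, YYYYZ)
All input consumed in state q with stack YYYYZ.

YYYYZ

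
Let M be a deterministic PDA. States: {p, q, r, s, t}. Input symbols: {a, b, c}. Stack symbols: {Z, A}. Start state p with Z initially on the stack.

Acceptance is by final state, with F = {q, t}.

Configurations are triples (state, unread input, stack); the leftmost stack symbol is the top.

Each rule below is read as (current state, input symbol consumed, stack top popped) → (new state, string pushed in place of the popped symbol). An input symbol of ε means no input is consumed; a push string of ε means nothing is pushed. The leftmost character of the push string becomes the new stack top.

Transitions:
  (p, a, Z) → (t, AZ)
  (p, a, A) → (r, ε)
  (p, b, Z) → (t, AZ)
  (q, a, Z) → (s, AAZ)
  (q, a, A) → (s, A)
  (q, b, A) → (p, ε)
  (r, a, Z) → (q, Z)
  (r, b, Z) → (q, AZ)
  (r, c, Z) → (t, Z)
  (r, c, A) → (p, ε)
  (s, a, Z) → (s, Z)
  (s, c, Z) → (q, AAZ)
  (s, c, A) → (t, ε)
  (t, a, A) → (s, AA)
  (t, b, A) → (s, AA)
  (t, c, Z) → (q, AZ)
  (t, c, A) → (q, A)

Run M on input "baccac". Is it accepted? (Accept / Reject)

Accept

(p, baccac, Z) ⊢ (t, accac, AZ) ⊢ (s, ccac, AAZ) ⊢ (t, cac, AZ) ⊢ (q, ac, AZ) ⊢ (s, c, AZ) ⊢ (t, ε, Z)
All input consumed; state t ∈ F.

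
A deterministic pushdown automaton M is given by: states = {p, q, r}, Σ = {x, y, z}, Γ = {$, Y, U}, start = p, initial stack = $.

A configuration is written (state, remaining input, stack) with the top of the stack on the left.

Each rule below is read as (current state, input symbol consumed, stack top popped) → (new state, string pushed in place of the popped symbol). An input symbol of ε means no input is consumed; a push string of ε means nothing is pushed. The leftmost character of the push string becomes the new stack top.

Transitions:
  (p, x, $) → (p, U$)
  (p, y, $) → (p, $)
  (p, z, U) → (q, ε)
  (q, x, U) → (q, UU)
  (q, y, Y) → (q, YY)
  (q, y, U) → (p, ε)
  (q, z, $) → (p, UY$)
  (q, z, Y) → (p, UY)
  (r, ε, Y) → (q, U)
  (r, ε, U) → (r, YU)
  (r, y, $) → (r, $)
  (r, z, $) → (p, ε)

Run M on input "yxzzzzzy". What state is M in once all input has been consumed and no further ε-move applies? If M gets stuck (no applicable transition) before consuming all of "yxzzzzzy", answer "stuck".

q

(p, yxzzzzzy, $)
  read y, top $: go to p, push $ → (p, xzzzzzy, $)
  read x, top $: go to p, push U$ → (p, zzzzzy, U$)
  read z, top U: go to q, push ε → (q, zzzzy, $)
  read z, top $: go to p, push UY$ → (p, zzzy, UY$)
  read z, top U: go to q, push ε → (q, zzy, Y$)
  read z, top Y: go to p, push UY → (p, zy, UY$)
  read z, top U: go to q, push ε → (q, y, Y$)
  read y, top Y: go to q, push YY → (q, ε, YY$)
All input consumed; M is in state q.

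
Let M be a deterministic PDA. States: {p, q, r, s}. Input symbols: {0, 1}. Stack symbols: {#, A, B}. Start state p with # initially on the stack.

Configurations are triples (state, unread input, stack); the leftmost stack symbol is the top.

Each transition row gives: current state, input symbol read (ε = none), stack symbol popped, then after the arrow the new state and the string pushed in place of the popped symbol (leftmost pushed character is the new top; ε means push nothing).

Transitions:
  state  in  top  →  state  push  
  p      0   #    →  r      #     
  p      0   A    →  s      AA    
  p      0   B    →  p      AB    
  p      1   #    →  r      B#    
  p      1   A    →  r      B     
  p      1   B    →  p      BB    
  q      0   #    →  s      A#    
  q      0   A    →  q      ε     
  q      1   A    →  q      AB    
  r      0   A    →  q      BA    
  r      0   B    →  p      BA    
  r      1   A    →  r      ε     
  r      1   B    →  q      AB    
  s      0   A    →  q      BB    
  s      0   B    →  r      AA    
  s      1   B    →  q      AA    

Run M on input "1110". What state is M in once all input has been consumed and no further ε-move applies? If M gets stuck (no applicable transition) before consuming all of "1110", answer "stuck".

(p, 1110, #)
  read 1, top #: go to r, push B# → (r, 110, B#)
  read 1, top B: go to q, push AB → (q, 10, AB#)
  read 1, top A: go to q, push AB → (q, 0, ABB#)
  read 0, top A: go to q, push ε → (q, ε, BB#)
All input consumed; M is in state q.

q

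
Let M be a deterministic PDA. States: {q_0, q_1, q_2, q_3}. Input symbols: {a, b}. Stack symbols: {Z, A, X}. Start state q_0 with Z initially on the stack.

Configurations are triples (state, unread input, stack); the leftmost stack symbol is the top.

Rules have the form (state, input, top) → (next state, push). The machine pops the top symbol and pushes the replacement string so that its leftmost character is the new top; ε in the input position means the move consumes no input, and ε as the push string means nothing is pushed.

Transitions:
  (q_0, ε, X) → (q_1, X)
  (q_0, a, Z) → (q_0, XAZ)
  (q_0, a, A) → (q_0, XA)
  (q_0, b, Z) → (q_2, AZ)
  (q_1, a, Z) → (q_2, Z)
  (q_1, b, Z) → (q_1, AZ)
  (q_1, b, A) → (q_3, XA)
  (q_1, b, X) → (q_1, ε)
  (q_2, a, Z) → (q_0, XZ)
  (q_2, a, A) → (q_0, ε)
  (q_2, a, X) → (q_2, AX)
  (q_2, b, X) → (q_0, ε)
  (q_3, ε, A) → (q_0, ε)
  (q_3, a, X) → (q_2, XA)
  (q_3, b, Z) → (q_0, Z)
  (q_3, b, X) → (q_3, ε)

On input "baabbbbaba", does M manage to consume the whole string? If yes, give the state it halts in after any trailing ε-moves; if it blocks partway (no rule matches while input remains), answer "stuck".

q_0

(q_0, baabbbbaba, Z)
  read b, top Z: go to q_2, push AZ → (q_2, aabbbbaba, AZ)
  read a, top A: go to q_0, push ε → (q_0, abbbbaba, Z)
  read a, top Z: go to q_0, push XAZ → (q_0, bbbbaba, XAZ)
  ε-move, top X: go to q_1, push X → (q_1, bbbbaba, XAZ)
  read b, top X: go to q_1, push ε → (q_1, bbbaba, AZ)
  read b, top A: go to q_3, push XA → (q_3, bbaba, XAZ)
  read b, top X: go to q_3, push ε → (q_3, baba, AZ)
  ε-move, top A: go to q_0, push ε → (q_0, baba, Z)
  read b, top Z: go to q_2, push AZ → (q_2, aba, AZ)
  read a, top A: go to q_0, push ε → (q_0, ba, Z)
  read b, top Z: go to q_2, push AZ → (q_2, a, AZ)
  read a, top A: go to q_0, push ε → (q_0, ε, Z)
All input consumed; M is in state q_0.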